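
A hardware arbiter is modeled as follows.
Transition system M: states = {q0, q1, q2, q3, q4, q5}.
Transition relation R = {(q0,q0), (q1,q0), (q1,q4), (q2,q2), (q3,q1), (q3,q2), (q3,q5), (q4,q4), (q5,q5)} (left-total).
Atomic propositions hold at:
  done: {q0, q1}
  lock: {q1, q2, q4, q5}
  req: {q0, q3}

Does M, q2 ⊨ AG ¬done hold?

Sat(¬done) = {q2, q3, q4, q5}
AG ¬done: greatest fixpoint, start Z0 = {q2, q3, q4, q5}, keep only states in Sat with every successor in Z. Z1 = {q2, q4, q5}; fixed.
Sat(AG ¬done) = {q2, q4, q5}
q2 ∈ Sat(AG ¬done) = {q2, q4, q5}, so the formula holds at q2.

Yes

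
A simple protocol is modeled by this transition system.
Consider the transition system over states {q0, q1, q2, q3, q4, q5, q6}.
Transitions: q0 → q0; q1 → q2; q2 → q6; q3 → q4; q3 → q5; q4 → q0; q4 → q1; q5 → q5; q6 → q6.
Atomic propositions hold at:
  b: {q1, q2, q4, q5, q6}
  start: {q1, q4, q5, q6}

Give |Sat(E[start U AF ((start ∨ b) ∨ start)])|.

Sat(start ∨ b) = {q1, q2, q4, q5, q6}
Sat((start ∨ b) ∨ start) = {q1, q2, q4, q5, q6}
AF ((start ∨ b) ∨ start): least fixpoint, start Z0 = {q1, q2, q4, q5, q6}, add states with every successor in Z. Z1 = {q1, q2, q3, q4, q5, q6}; fixed.
Sat(AF ((start ∨ b) ∨ start)) = {q1, q2, q3, q4, q5, q6}
E[start U AF ((start ∨ b) ∨ start)]: least fixpoint, start Z0 = Sat(AF ((start ∨ b) ∨ start)) = {q1, q2, q3, q4, q5, q6}, add states in Sat(start) with some successor in Z. Already a fixed point.
Sat(E[start U AF ((start ∨ b) ∨ start)]) = {q1, q2, q3, q4, q5, q6}
|Sat(E[start U AF ((start ∨ b) ∨ start)])| = |{q1, q2, q3, q4, q5, q6}| = 6.

6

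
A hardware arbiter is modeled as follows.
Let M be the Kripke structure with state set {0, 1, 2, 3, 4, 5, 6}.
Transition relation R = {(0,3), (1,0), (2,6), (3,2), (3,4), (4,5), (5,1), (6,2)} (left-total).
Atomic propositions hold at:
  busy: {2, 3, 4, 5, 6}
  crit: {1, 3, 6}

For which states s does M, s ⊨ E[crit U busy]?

E[crit U busy]: least fixpoint, start Z0 = Sat(busy) = {2, 3, 4, 5, 6}, add states in Sat(crit) with some successor in Z. Already a fixed point.
Sat(E[crit U busy]) = {2, 3, 4, 5, 6}

{2, 3, 4, 5, 6}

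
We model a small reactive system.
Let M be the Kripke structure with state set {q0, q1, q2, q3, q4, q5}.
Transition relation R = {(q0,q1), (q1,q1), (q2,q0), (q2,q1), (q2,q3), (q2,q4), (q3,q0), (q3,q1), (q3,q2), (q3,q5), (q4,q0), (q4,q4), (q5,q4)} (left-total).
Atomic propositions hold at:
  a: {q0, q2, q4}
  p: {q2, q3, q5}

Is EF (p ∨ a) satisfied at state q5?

Sat(p ∨ a) = {q0, q2, q3, q4, q5}
EF (p ∨ a): least fixpoint, start Z0 = {q0, q2, q3, q4, q5}, add states with some successor in Z. Already a fixed point.
Sat(EF (p ∨ a)) = {q0, q2, q3, q4, q5}
q5 ∈ Sat(EF (p ∨ a)) = {q0, q2, q3, q4, q5}, so the formula holds at q5.

Yes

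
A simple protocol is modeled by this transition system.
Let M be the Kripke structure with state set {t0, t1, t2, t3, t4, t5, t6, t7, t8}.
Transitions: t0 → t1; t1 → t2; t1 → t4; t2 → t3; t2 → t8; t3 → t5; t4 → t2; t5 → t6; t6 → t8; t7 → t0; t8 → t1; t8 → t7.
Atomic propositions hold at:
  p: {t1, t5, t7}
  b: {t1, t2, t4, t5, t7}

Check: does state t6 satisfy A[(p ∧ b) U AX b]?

Sat(p ∧ b) = {t1, t5, t7}
Sat(AX b) = {s : every successor in {t1, t2, t4, t5, t7}} = {t0, t1, t3, t4, t8}
A[(p ∧ b) U AX b]: least fixpoint, start Z0 = Sat(AX b) = {t0, t1, t3, t4, t8}, add states in Sat(p ∧ b) with every successor in Z. Z1 = {t0, t1, t3, t4, t7, t8}; fixed.
Sat(A[(p ∧ b) U AX b]) = {t0, t1, t3, t4, t7, t8}
t6 ∉ Sat(A[(p ∧ b) U AX b]) = {t0, t1, t3, t4, t7, t8}, so the formula does not hold at t6.

No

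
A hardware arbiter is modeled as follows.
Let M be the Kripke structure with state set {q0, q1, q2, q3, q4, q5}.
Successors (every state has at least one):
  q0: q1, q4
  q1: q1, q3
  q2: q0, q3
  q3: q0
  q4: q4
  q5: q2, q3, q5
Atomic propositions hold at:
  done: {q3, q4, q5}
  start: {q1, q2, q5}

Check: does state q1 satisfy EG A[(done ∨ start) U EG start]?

Sat(done ∨ start) = {q1, q2, q3, q4, q5}
EG start: greatest fixpoint, start Z0 = {q1, q2, q5}, keep only states in Sat with some successor in Z. Z1 = {q1, q5}; fixed.
Sat(EG start) = {q1, q5}
A[(done ∨ start) U EG start]: least fixpoint, start Z0 = Sat(EG start) = {q1, q5}, add states in Sat(done ∨ start) with every successor in Z. Already a fixed point.
Sat(A[(done ∨ start) U EG start]) = {q1, q5}
EG A[(done ∨ start) U EG start]: greatest fixpoint, start Z0 = {q1, q5}, keep only states in Sat with some successor in Z. Already a fixed point.
Sat(EG A[(done ∨ start) U EG start]) = {q1, q5}
q1 ∈ Sat(EG A[(done ∨ start) U EG start]) = {q1, q5}, so the formula holds at q1.

Yes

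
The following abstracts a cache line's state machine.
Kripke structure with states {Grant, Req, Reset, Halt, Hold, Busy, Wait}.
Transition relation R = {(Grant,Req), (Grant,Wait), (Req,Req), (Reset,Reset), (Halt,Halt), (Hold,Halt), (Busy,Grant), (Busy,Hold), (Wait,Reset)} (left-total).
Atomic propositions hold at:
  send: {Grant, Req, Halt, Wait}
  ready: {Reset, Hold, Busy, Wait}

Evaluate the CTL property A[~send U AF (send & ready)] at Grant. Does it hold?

No

Sat(~send) = {Reset, Hold, Busy}
Sat(send & ready) = {Wait}
AF (send & ready): least fixpoint, start Z0 = {Wait}, add states with every successor in Z. Already a fixed point.
Sat(AF (send & ready)) = {Wait}
A[~send U AF (send & ready)]: least fixpoint, start Z0 = Sat(AF (send & ready)) = {Wait}, add states in Sat(~send) with every successor in Z. Already a fixed point.
Sat(A[~send U AF (send & ready)]) = {Wait}
Grant ∉ Sat(A[~send U AF (send & ready)]) = {Wait}, so the formula does not hold at Grant.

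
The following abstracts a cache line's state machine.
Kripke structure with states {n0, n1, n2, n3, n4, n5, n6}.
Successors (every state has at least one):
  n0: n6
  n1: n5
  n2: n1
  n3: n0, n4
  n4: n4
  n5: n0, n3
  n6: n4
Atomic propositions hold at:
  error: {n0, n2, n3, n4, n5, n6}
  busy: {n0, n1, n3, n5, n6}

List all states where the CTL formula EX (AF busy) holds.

{n0, n1, n2, n3, n5}

AF busy: least fixpoint, start Z0 = {n0, n1, n3, n5, n6}, add states with every successor in Z. Z1 = {n0, n1, n2, n3, n5, n6}; fixed.
Sat(AF busy) = {n0, n1, n2, n3, n5, n6}
Sat(EX (AF busy)) = {s : some successor in {n0, n1, n2, n3, n5, n6}} = {n0, n1, n2, n3, n5}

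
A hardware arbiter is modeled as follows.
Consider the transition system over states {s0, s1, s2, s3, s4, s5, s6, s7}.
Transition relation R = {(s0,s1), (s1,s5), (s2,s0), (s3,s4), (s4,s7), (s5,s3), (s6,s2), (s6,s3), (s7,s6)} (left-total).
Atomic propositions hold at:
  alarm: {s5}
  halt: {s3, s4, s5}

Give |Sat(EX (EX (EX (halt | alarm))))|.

5

Sat(halt | alarm) = {s3, s4, s5}
Sat(EX (halt | alarm)) = {s : some successor in {s3, s4, s5}} = {s1, s3, s5, s6}
Sat(EX (EX (halt | alarm))) = {s : some successor in {s1, s3, s5, s6}} = {s0, s1, s5, s6, s7}
Sat(EX (EX (EX (halt | alarm)))) = {s : some successor in {s0, s1, s5, s6, s7}} = {s0, s1, s2, s4, s7}
|Sat(EX (EX (EX (halt | alarm))))| = |{s0, s1, s2, s4, s7}| = 5.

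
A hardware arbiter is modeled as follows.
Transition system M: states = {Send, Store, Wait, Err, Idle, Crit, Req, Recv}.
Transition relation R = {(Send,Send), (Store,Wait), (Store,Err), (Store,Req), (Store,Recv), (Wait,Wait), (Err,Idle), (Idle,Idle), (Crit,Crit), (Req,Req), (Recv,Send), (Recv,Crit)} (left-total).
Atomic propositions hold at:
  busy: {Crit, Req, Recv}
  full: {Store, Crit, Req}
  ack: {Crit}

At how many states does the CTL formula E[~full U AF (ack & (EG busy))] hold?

2

Sat(~full) = {Send, Wait, Err, Idle, Recv}
EG busy: greatest fixpoint, start Z0 = {Crit, Req, Recv}, keep only states in Sat with some successor in Z. Already a fixed point.
Sat(EG busy) = {Crit, Req, Recv}
Sat(ack & (EG busy)) = {Crit}
AF (ack & (EG busy)): least fixpoint, start Z0 = {Crit}, add states with every successor in Z. Already a fixed point.
Sat(AF (ack & (EG busy))) = {Crit}
E[~full U AF (ack & (EG busy))]: least fixpoint, start Z0 = Sat(AF (ack & (EG busy))) = {Crit}, add states in Sat(~full) with some successor in Z. Z1 = {Crit, Recv}; fixed.
Sat(E[~full U AF (ack & (EG busy))]) = {Crit, Recv}
|Sat(E[~full U AF (ack & (EG busy))])| = |{Crit, Recv}| = 2.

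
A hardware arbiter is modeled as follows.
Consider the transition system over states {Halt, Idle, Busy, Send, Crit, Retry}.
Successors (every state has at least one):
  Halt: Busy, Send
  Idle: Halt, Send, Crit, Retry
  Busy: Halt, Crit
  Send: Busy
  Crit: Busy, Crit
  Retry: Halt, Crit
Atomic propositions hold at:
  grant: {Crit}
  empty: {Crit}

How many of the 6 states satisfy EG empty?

1

EG empty: greatest fixpoint, start Z0 = {Crit}, keep only states in Sat with some successor in Z. Already a fixed point.
Sat(EG empty) = {Crit}
|Sat(EG empty)| = |{Crit}| = 1.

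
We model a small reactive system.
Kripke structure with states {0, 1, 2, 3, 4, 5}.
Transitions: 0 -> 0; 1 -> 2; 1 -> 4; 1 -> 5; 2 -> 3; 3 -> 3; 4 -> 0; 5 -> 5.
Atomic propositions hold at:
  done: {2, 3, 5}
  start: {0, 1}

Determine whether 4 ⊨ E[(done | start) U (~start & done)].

No

Sat(done | start) = {0, 1, 2, 3, 5}
Sat(~start) = {2, 3, 4, 5}
Sat(~start & done) = {2, 3, 5}
E[(done | start) U (~start & done)]: least fixpoint, start Z0 = Sat((~start & done)) = {2, 3, 5}, add states in Sat(done | start) with some successor in Z. Z1 = {1, 2, 3, 5}; fixed.
Sat(E[(done | start) U (~start & done)]) = {1, 2, 3, 5}
4 ∉ Sat(E[(done | start) U (~start & done)]) = {1, 2, 3, 5}, so the formula does not hold at 4.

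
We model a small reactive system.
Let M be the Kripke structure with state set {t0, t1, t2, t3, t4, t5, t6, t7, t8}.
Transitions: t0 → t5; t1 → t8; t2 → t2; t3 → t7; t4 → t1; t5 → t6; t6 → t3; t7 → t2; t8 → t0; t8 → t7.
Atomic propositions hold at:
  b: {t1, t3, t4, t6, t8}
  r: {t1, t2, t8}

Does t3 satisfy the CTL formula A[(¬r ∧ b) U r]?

No

Sat(¬r) = {t0, t3, t4, t5, t6, t7}
Sat(¬r ∧ b) = {t3, t4, t6}
A[(¬r ∧ b) U r]: least fixpoint, start Z0 = Sat(r) = {t1, t2, t8}, add states in Sat(¬r ∧ b) with every successor in Z. Z1 = {t1, t2, t4, t8}; fixed.
Sat(A[(¬r ∧ b) U r]) = {t1, t2, t4, t8}
t3 ∉ Sat(A[(¬r ∧ b) U r]) = {t1, t2, t4, t8}, so the formula does not hold at t3.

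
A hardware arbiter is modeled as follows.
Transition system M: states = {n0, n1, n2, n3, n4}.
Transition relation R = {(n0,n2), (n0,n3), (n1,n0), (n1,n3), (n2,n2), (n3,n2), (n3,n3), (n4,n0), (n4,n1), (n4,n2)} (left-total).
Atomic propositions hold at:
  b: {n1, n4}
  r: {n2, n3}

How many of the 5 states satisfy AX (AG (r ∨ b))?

3

Sat(r ∨ b) = {n1, n2, n3, n4}
AG (r ∨ b): greatest fixpoint, start Z0 = {n1, n2, n3, n4}, keep only states in Sat with every successor in Z. Z1 = {n2, n3}; fixed.
Sat(AG (r ∨ b)) = {n2, n3}
Sat(AX (AG (r ∨ b))) = {s : every successor in {n2, n3}} = {n0, n2, n3}
|Sat(AX (AG (r ∨ b)))| = |{n0, n2, n3}| = 3.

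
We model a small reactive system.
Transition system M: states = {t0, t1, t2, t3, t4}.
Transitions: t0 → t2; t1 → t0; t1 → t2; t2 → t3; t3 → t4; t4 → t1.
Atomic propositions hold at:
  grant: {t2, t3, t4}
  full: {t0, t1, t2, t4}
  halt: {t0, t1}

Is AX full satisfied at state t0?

Yes

Sat(AX full) = {s : every successor in {t0, t1, t2, t4}} = {t0, t1, t3, t4}
t0 ∈ Sat(AX full) = {t0, t1, t3, t4}, so the formula holds at t0.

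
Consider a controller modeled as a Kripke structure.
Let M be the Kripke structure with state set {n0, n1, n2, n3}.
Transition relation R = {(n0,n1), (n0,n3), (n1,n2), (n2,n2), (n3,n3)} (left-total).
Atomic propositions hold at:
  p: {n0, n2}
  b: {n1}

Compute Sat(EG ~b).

{n0, n2, n3}

Sat(~b) = {n0, n2, n3}
EG ~b: greatest fixpoint, start Z0 = {n0, n2, n3}, keep only states in Sat with some successor in Z. Already a fixed point.
Sat(EG ~b) = {n0, n2, n3}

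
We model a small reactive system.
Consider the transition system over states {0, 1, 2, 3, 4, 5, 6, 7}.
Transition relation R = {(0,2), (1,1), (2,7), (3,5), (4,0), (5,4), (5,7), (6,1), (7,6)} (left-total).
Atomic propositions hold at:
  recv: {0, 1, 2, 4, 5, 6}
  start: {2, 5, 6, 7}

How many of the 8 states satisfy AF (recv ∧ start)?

Sat(recv ∧ start) = {2, 5, 6}
AF (recv ∧ start): least fixpoint, start Z0 = {2, 5, 6}, add states with every successor in Z. Z1 = {0, 2, 3, 5, 6, 7}; Z2 = {0, 2, 3, 4, 5, 6, 7}; fixed.
Sat(AF (recv ∧ start)) = {0, 2, 3, 4, 5, 6, 7}
|Sat(AF (recv ∧ start))| = |{0, 2, 3, 4, 5, 6, 7}| = 7.

7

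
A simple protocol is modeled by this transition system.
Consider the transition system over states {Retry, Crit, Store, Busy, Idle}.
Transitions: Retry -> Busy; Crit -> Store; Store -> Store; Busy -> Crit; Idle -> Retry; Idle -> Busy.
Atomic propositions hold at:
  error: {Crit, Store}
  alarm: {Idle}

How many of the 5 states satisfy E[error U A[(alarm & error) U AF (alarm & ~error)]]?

Sat(alarm & error) = ∅
Sat(~error) = {Retry, Busy, Idle}
Sat(alarm & ~error) = {Idle}
AF (alarm & ~error): least fixpoint, start Z0 = {Idle}, add states with every successor in Z. Already a fixed point.
Sat(AF (alarm & ~error)) = {Idle}
A[(alarm & error) U AF (alarm & ~error)]: least fixpoint, start Z0 = Sat(AF (alarm & ~error)) = {Idle}, add states in Sat(alarm & error) with every successor in Z. Already a fixed point.
Sat(A[(alarm & error) U AF (alarm & ~error)]) = {Idle}
E[error U A[(alarm & error) U AF (alarm & ~error)]]: least fixpoint, start Z0 = Sat(A[(alarm & error) U AF (alarm & ~error)]) = {Idle}, add states in Sat(error) with some successor in Z. Already a fixed point.
Sat(E[error U A[(alarm & error) U AF (alarm & ~error)]]) = {Idle}
|Sat(E[error U A[(alarm & error) U AF (alarm & ~error)]])| = |{Idle}| = 1.

1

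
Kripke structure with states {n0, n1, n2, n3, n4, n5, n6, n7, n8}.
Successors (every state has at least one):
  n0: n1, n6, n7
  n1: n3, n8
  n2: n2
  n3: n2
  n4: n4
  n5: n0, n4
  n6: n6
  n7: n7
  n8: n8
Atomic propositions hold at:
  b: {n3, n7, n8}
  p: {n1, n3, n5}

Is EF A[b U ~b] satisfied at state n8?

No

Sat(~b) = {n0, n1, n2, n4, n5, n6}
A[b U ~b]: least fixpoint, start Z0 = Sat(~b) = {n0, n1, n2, n4, n5, n6}, add states in Sat(b) with every successor in Z. Z1 = {n0, n1, n2, n3, n4, n5, n6}; fixed.
Sat(A[b U ~b]) = {n0, n1, n2, n3, n4, n5, n6}
EF A[b U ~b]: least fixpoint, start Z0 = {n0, n1, n2, n3, n4, n5, n6}, add states with some successor in Z. Already a fixed point.
Sat(EF A[b U ~b]) = {n0, n1, n2, n3, n4, n5, n6}
n8 ∉ Sat(EF A[b U ~b]) = {n0, n1, n2, n3, n4, n5, n6}, so the formula does not hold at n8.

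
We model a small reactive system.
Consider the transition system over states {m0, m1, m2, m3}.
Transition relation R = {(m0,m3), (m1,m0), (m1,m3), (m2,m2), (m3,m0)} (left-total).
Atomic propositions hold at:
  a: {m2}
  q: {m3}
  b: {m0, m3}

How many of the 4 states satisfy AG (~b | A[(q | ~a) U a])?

Sat(~b) = {m1, m2}
Sat(~a) = {m0, m1, m3}
Sat(q | ~a) = {m0, m1, m3}
A[(q | ~a) U a]: least fixpoint, start Z0 = Sat(a) = {m2}, add states in Sat(q | ~a) with every successor in Z. Already a fixed point.
Sat(A[(q | ~a) U a]) = {m2}
Sat(~b | A[(q | ~a) U a]) = {m1, m2}
AG (~b | A[(q | ~a) U a]): greatest fixpoint, start Z0 = {m1, m2}, keep only states in Sat with every successor in Z. Z1 = {m2}; fixed.
Sat(AG (~b | A[(q | ~a) U a])) = {m2}
|Sat(AG (~b | A[(q | ~a) U a]))| = |{m2}| = 1.

1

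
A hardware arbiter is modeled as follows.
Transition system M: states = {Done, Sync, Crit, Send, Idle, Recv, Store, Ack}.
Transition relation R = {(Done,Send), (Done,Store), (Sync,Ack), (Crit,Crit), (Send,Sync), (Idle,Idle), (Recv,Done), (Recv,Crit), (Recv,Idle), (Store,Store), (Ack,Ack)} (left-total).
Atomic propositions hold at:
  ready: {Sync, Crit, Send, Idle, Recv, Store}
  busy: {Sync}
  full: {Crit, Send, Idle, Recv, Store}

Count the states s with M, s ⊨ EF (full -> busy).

5

Sat(full -> busy) = {Done, Sync, Ack}
EF (full -> busy): least fixpoint, start Z0 = {Done, Sync, Ack}, add states with some successor in Z. Z1 = {Done, Sync, Send, Recv, Ack}; fixed.
Sat(EF (full -> busy)) = {Done, Sync, Send, Recv, Ack}
|Sat(EF (full -> busy))| = |{Done, Sync, Send, Recv, Ack}| = 5.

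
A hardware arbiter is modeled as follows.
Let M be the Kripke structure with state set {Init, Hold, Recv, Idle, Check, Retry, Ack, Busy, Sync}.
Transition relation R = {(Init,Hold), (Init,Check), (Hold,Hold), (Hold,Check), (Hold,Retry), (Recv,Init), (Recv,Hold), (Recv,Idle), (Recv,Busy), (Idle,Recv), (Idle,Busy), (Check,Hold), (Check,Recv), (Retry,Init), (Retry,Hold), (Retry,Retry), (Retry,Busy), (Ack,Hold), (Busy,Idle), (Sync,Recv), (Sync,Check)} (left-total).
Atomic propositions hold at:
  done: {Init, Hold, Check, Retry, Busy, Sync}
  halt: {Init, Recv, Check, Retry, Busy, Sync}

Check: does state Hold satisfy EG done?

Yes

EG done: greatest fixpoint, start Z0 = {Init, Hold, Check, Retry, Busy, Sync}, keep only states in Sat with some successor in Z. Z1 = {Init, Hold, Check, Retry, Sync}; fixed.
Sat(EG done) = {Init, Hold, Check, Retry, Sync}
Hold ∈ Sat(EG done) = {Init, Hold, Check, Retry, Sync}, so the formula holds at Hold.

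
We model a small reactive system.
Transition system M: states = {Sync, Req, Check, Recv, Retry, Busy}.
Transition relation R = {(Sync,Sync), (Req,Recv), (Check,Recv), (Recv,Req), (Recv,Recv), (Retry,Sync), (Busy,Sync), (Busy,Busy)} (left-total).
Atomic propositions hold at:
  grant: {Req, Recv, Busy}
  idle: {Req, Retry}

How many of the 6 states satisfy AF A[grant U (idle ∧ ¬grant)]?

1

Sat(¬grant) = {Sync, Check, Retry}
Sat(idle ∧ ¬grant) = {Retry}
A[grant U (idle ∧ ¬grant)]: least fixpoint, start Z0 = Sat((idle ∧ ¬grant)) = {Retry}, add states in Sat(grant) with every successor in Z. Already a fixed point.
Sat(A[grant U (idle ∧ ¬grant)]) = {Retry}
AF A[grant U (idle ∧ ¬grant)]: least fixpoint, start Z0 = {Retry}, add states with every successor in Z. Already a fixed point.
Sat(AF A[grant U (idle ∧ ¬grant)]) = {Retry}
|Sat(AF A[grant U (idle ∧ ¬grant)])| = |{Retry}| = 1.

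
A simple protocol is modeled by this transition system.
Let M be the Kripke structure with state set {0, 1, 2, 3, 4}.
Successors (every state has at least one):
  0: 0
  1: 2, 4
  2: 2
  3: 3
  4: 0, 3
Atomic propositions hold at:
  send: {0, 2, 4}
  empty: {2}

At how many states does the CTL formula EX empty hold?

2

Sat(EX empty) = {s : some successor in {2}} = {1, 2}
|Sat(EX empty)| = |{1, 2}| = 2.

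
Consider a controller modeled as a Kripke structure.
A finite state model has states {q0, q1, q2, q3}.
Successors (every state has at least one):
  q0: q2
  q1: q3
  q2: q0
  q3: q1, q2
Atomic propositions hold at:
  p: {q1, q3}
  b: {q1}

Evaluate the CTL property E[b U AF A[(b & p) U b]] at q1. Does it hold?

Sat(b & p) = {q1}
A[(b & p) U b]: least fixpoint, start Z0 = Sat(b) = {q1}, add states in Sat(b & p) with every successor in Z. Already a fixed point.
Sat(A[(b & p) U b]) = {q1}
AF A[(b & p) U b]: least fixpoint, start Z0 = {q1}, add states with every successor in Z. Already a fixed point.
Sat(AF A[(b & p) U b]) = {q1}
E[b U AF A[(b & p) U b]]: least fixpoint, start Z0 = Sat(AF A[(b & p) U b]) = {q1}, add states in Sat(b) with some successor in Z. Already a fixed point.
Sat(E[b U AF A[(b & p) U b]]) = {q1}
q1 ∈ Sat(E[b U AF A[(b & p) U b]]) = {q1}, so the formula holds at q1.

Yes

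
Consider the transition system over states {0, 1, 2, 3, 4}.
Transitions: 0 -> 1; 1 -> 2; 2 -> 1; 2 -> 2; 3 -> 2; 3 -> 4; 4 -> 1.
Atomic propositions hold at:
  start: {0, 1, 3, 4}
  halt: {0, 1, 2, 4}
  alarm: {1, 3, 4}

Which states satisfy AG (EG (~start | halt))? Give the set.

{0, 1, 2, 4}

Sat(~start) = {2}
Sat(~start | halt) = {0, 1, 2, 4}
EG (~start | halt): greatest fixpoint, start Z0 = {0, 1, 2, 4}, keep only states in Sat with some successor in Z. Already a fixed point.
Sat(EG (~start | halt)) = {0, 1, 2, 4}
AG (EG (~start | halt)): greatest fixpoint, start Z0 = {0, 1, 2, 4}, keep only states in Sat with every successor in Z. Already a fixed point.
Sat(AG (EG (~start | halt))) = {0, 1, 2, 4}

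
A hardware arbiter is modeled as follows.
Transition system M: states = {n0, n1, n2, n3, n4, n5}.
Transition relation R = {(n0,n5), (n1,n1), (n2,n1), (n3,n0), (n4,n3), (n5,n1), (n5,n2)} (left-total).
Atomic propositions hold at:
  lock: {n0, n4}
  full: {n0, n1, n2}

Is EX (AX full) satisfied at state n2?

Sat(AX full) = {s : every successor in {n0, n1, n2}} = {n1, n2, n3, n5}
Sat(EX (AX full)) = {s : some successor in {n1, n2, n3, n5}} = {n0, n1, n2, n4, n5}
n2 ∈ Sat(EX (AX full)) = {n0, n1, n2, n4, n5}, so the formula holds at n2.

Yes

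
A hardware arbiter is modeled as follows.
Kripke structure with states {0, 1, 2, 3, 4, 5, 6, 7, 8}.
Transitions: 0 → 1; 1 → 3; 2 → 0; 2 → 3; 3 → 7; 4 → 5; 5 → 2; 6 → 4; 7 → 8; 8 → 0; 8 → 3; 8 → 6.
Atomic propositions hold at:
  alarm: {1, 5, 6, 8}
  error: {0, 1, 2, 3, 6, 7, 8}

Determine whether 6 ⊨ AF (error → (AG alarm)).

AG alarm: greatest fixpoint, start Z0 = {1, 5, 6, 8}, keep only states in Sat with every successor in Z. Z1 = ∅; fixed.
Sat(AG alarm) = ∅
Sat(error → (AG alarm)) = {4, 5}
AF (error → (AG alarm)): least fixpoint, start Z0 = {4, 5}, add states with every successor in Z. Z1 = {4, 5, 6}; fixed.
Sat(AF (error → (AG alarm))) = {4, 5, 6}
6 ∈ Sat(AF (error → (AG alarm))) = {4, 5, 6}, so the formula holds at 6.

Yes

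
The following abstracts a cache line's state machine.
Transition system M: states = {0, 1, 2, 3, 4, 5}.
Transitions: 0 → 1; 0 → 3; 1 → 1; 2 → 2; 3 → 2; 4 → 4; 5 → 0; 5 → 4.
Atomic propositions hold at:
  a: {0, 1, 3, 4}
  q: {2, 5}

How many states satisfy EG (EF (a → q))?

Sat(a → q) = {2, 5}
EF (a → q): least fixpoint, start Z0 = {2, 5}, add states with some successor in Z. Z1 = {2, 3, 5}; Z2 = {0, 2, 3, 5}; fixed.
Sat(EF (a → q)) = {0, 2, 3, 5}
EG (EF (a → q)): greatest fixpoint, start Z0 = {0, 2, 3, 5}, keep only states in Sat with some successor in Z. Already a fixed point.
Sat(EG (EF (a → q))) = {0, 2, 3, 5}
|Sat(EG (EF (a → q)))| = |{0, 2, 3, 5}| = 4.

4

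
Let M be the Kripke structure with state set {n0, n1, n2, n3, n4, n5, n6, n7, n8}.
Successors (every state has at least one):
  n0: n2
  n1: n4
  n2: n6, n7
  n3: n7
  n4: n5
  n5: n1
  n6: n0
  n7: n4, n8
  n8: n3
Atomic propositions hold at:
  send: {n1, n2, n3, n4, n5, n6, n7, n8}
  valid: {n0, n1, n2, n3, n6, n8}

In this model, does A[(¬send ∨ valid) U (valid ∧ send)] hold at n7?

Sat(¬send) = {n0}
Sat(¬send ∨ valid) = {n0, n1, n2, n3, n6, n8}
Sat(valid ∧ send) = {n1, n2, n3, n6, n8}
A[(¬send ∨ valid) U (valid ∧ send)]: least fixpoint, start Z0 = Sat((valid ∧ send)) = {n1, n2, n3, n6, n8}, add states in Sat(¬send ∨ valid) with every successor in Z. Z1 = {n0, n1, n2, n3, n6, n8}; fixed.
Sat(A[(¬send ∨ valid) U (valid ∧ send)]) = {n0, n1, n2, n3, n6, n8}
n7 ∉ Sat(A[(¬send ∨ valid) U (valid ∧ send)]) = {n0, n1, n2, n3, n6, n8}, so the formula does not hold at n7.

No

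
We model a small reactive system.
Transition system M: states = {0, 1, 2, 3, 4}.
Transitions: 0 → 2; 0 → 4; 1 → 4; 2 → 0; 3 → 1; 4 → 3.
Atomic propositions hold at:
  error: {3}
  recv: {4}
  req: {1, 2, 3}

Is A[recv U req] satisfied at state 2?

A[recv U req]: least fixpoint, start Z0 = Sat(req) = {1, 2, 3}, add states in Sat(recv) with every successor in Z. Z1 = {1, 2, 3, 4}; fixed.
Sat(A[recv U req]) = {1, 2, 3, 4}
2 ∈ Sat(A[recv U req]) = {1, 2, 3, 4}, so the formula holds at 2.

Yes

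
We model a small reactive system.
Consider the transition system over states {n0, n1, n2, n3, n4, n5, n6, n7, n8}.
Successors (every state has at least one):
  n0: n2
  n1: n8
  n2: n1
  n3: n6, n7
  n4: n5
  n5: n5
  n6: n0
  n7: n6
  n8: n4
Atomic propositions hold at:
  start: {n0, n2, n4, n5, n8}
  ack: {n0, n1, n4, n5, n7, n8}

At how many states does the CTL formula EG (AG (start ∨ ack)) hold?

6

Sat(start ∨ ack) = {n0, n1, n2, n4, n5, n7, n8}
AG (start ∨ ack): greatest fixpoint, start Z0 = {n0, n1, n2, n4, n5, n7, n8}, keep only states in Sat with every successor in Z. Z1 = {n0, n1, n2, n4, n5, n8}; fixed.
Sat(AG (start ∨ ack)) = {n0, n1, n2, n4, n5, n8}
EG (AG (start ∨ ack)): greatest fixpoint, start Z0 = {n0, n1, n2, n4, n5, n8}, keep only states in Sat with some successor in Z. Already a fixed point.
Sat(EG (AG (start ∨ ack))) = {n0, n1, n2, n4, n5, n8}
|Sat(EG (AG (start ∨ ack)))| = |{n0, n1, n2, n4, n5, n8}| = 6.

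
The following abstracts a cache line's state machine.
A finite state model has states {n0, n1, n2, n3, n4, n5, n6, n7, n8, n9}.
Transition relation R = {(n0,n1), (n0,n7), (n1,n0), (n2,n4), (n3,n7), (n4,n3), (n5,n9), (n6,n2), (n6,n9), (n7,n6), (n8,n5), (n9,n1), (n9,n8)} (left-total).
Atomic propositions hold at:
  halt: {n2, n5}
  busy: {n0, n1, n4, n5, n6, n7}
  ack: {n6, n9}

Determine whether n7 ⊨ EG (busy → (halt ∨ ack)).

Sat(halt ∨ ack) = {n2, n5, n6, n9}
Sat(busy → (halt ∨ ack)) = {n2, n3, n5, n6, n8, n9}
EG (busy → (halt ∨ ack)): greatest fixpoint, start Z0 = {n2, n3, n5, n6, n8, n9}, keep only states in Sat with some successor in Z. Z1 = {n5, n6, n8, n9}; fixed.
Sat(EG (busy → (halt ∨ ack))) = {n5, n6, n8, n9}
n7 ∉ Sat(EG (busy → (halt ∨ ack))) = {n5, n6, n8, n9}, so the formula does not hold at n7.

No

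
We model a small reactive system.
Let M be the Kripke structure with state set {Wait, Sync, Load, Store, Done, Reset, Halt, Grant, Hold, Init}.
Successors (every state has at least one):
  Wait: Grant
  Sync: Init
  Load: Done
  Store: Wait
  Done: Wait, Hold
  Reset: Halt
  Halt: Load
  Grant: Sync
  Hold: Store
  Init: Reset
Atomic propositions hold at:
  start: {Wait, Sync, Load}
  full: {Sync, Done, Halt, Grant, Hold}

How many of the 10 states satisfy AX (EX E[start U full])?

7

E[start U full]: least fixpoint, start Z0 = Sat(full) = {Sync, Done, Halt, Grant, Hold}, add states in Sat(start) with some successor in Z. Z1 = {Wait, Sync, Load, Done, Halt, Grant, Hold}; fixed.
Sat(E[start U full]) = {Wait, Sync, Load, Done, Halt, Grant, Hold}
Sat(EX E[start U full]) = {s : some successor in {Wait, Sync, Load, Done, Halt, Grant, Hold}} = {Wait, Load, Store, Done, Reset, Halt, Grant}
Sat(AX (EX E[start U full])) = {s : every successor in {Wait, Load, Store, Done, Reset, Halt, Grant}} = {Wait, Load, Store, Reset, Halt, Hold, Init}
|Sat(AX (EX E[start U full]))| = |{Wait, Load, Store, Reset, Halt, Hold, Init}| = 7.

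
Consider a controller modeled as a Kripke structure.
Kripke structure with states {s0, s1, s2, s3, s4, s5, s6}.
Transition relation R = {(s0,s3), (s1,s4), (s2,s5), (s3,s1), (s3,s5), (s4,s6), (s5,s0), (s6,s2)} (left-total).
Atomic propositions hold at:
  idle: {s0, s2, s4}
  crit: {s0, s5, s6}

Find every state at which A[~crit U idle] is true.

{s0, s1, s2, s4}

Sat(~crit) = {s1, s2, s3, s4}
A[~crit U idle]: least fixpoint, start Z0 = Sat(idle) = {s0, s2, s4}, add states in Sat(~crit) with every successor in Z. Z1 = {s0, s1, s2, s4}; fixed.
Sat(A[~crit U idle]) = {s0, s1, s2, s4}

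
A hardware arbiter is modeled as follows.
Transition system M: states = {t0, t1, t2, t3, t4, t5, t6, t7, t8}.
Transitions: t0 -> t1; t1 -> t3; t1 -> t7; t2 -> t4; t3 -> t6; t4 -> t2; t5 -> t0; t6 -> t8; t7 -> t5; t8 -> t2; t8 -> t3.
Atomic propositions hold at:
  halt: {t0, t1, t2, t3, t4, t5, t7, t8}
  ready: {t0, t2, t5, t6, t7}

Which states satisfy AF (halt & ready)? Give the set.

{t0, t2, t4, t5, t7}

Sat(halt & ready) = {t0, t2, t5, t7}
AF (halt & ready): least fixpoint, start Z0 = {t0, t2, t5, t7}, add states with every successor in Z. Z1 = {t0, t2, t4, t5, t7}; fixed.
Sat(AF (halt & ready)) = {t0, t2, t4, t5, t7}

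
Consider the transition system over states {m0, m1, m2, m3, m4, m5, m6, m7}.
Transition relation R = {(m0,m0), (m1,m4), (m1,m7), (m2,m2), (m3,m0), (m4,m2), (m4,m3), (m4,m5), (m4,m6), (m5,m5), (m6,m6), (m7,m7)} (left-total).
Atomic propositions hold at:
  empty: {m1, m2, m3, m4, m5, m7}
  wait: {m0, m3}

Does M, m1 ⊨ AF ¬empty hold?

No

Sat(¬empty) = {m0, m6}
AF ¬empty: least fixpoint, start Z0 = {m0, m6}, add states with every successor in Z. Z1 = {m0, m3, m6}; fixed.
Sat(AF ¬empty) = {m0, m3, m6}
m1 ∉ Sat(AF ¬empty) = {m0, m3, m6}, so the formula does not hold at m1.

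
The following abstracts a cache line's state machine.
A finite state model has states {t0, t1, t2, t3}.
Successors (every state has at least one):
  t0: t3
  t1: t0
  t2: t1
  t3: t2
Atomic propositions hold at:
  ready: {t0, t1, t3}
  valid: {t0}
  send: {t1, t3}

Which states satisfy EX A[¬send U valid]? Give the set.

Sat(¬send) = {t0, t2}
A[¬send U valid]: least fixpoint, start Z0 = Sat(valid) = {t0}, add states in Sat(¬send) with every successor in Z. Already a fixed point.
Sat(A[¬send U valid]) = {t0}
Sat(EX A[¬send U valid]) = {s : some successor in {t0}} = {t1}

{t1}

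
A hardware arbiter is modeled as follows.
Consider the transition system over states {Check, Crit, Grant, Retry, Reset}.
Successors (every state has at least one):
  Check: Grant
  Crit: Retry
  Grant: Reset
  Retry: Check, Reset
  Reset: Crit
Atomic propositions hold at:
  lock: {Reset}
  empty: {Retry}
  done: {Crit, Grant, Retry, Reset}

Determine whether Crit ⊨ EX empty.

Yes

Sat(EX empty) = {s : some successor in {Retry}} = {Crit}
Crit ∈ Sat(EX empty) = {Crit}, so the formula holds at Crit.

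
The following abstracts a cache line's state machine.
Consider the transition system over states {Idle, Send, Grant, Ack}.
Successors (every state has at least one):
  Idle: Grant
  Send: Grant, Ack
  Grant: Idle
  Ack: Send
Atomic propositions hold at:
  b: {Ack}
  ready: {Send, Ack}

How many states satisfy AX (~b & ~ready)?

Sat(~b) = {Idle, Send, Grant}
Sat(~ready) = {Idle, Grant}
Sat(~b & ~ready) = {Idle, Grant}
Sat(AX (~b & ~ready)) = {s : every successor in {Idle, Grant}} = {Idle, Grant}
|Sat(AX (~b & ~ready))| = |{Idle, Grant}| = 2.

2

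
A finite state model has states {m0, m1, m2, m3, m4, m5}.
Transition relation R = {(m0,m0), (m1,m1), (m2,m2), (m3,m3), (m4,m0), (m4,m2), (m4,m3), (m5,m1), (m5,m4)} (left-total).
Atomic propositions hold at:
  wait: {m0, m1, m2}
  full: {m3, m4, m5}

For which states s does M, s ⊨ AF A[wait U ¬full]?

{m0, m1, m2}

Sat(¬full) = {m0, m1, m2}
A[wait U ¬full]: least fixpoint, start Z0 = Sat(¬full) = {m0, m1, m2}, add states in Sat(wait) with every successor in Z. Already a fixed point.
Sat(A[wait U ¬full]) = {m0, m1, m2}
AF A[wait U ¬full]: least fixpoint, start Z0 = {m0, m1, m2}, add states with every successor in Z. Already a fixed point.
Sat(AF A[wait U ¬full]) = {m0, m1, m2}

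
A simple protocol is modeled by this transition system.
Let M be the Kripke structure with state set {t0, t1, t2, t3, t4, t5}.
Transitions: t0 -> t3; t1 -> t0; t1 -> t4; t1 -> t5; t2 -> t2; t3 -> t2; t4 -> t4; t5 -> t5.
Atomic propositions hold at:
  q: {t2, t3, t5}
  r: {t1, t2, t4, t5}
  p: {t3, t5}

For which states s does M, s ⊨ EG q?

{t2, t3, t5}

EG q: greatest fixpoint, start Z0 = {t2, t3, t5}, keep only states in Sat with some successor in Z. Already a fixed point.
Sat(EG q) = {t2, t3, t5}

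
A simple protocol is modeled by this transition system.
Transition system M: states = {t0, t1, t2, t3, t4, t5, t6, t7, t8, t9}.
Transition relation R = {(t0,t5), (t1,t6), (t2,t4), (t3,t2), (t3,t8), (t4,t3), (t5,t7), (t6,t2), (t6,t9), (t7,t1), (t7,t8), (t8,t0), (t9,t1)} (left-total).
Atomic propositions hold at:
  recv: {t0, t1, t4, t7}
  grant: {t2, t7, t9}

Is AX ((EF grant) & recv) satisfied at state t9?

Yes

EF grant: least fixpoint, start Z0 = {t2, t7, t9}, add states with some successor in Z. Z1 = {t2, t3, t5, t6, t7, t9}; Z2 = {t0, t1, t2, t3, t4, t5, t6, t7, t9}; Z3 = {t0, t1, t2, t3, t4, t5, t6, t7, t8, t9}; fixed.
Sat(EF grant) = {t0, t1, t2, t3, t4, t5, t6, t7, t8, t9}
Sat((EF grant) & recv) = {t0, t1, t4, t7}
Sat(AX ((EF grant) & recv)) = {s : every successor in {t0, t1, t4, t7}} = {t2, t5, t8, t9}
t9 ∈ Sat(AX ((EF grant) & recv)) = {t2, t5, t8, t9}, so the formula holds at t9.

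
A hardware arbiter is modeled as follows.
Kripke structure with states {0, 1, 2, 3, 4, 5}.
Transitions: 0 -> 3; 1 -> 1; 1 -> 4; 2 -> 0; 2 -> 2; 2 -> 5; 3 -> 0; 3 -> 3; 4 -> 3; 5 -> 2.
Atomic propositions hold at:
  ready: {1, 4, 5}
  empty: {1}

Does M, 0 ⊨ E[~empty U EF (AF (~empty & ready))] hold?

Sat(~empty) = {0, 2, 3, 4, 5}
Sat(~empty & ready) = {4, 5}
AF (~empty & ready): least fixpoint, start Z0 = {4, 5}, add states with every successor in Z. Already a fixed point.
Sat(AF (~empty & ready)) = {4, 5}
EF (AF (~empty & ready)): least fixpoint, start Z0 = {4, 5}, add states with some successor in Z. Z1 = {1, 2, 4, 5}; fixed.
Sat(EF (AF (~empty & ready))) = {1, 2, 4, 5}
E[~empty U EF (AF (~empty & ready))]: least fixpoint, start Z0 = Sat(EF (AF (~empty & ready))) = {1, 2, 4, 5}, add states in Sat(~empty) with some successor in Z. Already a fixed point.
Sat(E[~empty U EF (AF (~empty & ready))]) = {1, 2, 4, 5}
0 ∉ Sat(E[~empty U EF (AF (~empty & ready))]) = {1, 2, 4, 5}, so the formula does not hold at 0.

No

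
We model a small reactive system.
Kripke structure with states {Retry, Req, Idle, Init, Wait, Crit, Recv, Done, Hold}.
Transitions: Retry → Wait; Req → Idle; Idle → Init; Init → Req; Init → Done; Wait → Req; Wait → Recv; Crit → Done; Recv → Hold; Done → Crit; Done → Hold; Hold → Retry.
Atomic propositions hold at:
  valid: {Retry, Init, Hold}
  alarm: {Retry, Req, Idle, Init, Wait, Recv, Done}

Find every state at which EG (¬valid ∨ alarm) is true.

{Retry, Req, Idle, Init, Wait, Crit, Done}

Sat(¬valid) = {Req, Idle, Wait, Crit, Recv, Done}
Sat(¬valid ∨ alarm) = {Retry, Req, Idle, Init, Wait, Crit, Recv, Done}
EG (¬valid ∨ alarm): greatest fixpoint, start Z0 = {Retry, Req, Idle, Init, Wait, Crit, Recv, Done}, keep only states in Sat with some successor in Z. Z1 = {Retry, Req, Idle, Init, Wait, Crit, Done}; fixed.
Sat(EG (¬valid ∨ alarm)) = {Retry, Req, Idle, Init, Wait, Crit, Done}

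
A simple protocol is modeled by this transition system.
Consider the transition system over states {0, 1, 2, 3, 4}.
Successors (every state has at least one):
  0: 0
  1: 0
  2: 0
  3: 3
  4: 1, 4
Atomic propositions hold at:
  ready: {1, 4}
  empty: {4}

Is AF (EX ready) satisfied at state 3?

No

Sat(EX ready) = {s : some successor in {1, 4}} = {4}
AF (EX ready): least fixpoint, start Z0 = {4}, add states with every successor in Z. Already a fixed point.
Sat(AF (EX ready)) = {4}
3 ∉ Sat(AF (EX ready)) = {4}, so the formula does not hold at 3.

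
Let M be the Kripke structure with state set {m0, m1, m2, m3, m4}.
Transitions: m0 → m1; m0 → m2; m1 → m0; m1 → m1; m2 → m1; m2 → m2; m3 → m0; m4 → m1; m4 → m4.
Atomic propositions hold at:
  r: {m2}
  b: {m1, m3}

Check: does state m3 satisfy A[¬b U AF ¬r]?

Yes

Sat(¬b) = {m0, m2, m4}
Sat(¬r) = {m0, m1, m3, m4}
AF ¬r: least fixpoint, start Z0 = {m0, m1, m3, m4}, add states with every successor in Z. Already a fixed point.
Sat(AF ¬r) = {m0, m1, m3, m4}
A[¬b U AF ¬r]: least fixpoint, start Z0 = Sat(AF ¬r) = {m0, m1, m3, m4}, add states in Sat(¬b) with every successor in Z. Already a fixed point.
Sat(A[¬b U AF ¬r]) = {m0, m1, m3, m4}
m3 ∈ Sat(A[¬b U AF ¬r]) = {m0, m1, m3, m4}, so the formula holds at m3.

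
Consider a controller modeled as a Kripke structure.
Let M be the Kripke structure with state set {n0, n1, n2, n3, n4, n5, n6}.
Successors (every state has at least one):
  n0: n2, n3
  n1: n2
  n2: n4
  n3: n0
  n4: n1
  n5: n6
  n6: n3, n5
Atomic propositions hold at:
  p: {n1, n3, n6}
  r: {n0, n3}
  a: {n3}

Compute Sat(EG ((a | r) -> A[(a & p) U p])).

{n1, n2, n4, n5, n6}

Sat(a | r) = {n0, n3}
Sat(a & p) = {n3}
A[(a & p) U p]: least fixpoint, start Z0 = Sat(p) = {n1, n3, n6}, add states in Sat(a & p) with every successor in Z. Already a fixed point.
Sat(A[(a & p) U p]) = {n1, n3, n6}
Sat((a | r) -> A[(a & p) U p]) = {n1, n2, n3, n4, n5, n6}
EG ((a | r) -> A[(a & p) U p]): greatest fixpoint, start Z0 = {n1, n2, n3, n4, n5, n6}, keep only states in Sat with some successor in Z. Z1 = {n1, n2, n4, n5, n6}; fixed.
Sat(EG ((a | r) -> A[(a & p) U p])) = {n1, n2, n4, n5, n6}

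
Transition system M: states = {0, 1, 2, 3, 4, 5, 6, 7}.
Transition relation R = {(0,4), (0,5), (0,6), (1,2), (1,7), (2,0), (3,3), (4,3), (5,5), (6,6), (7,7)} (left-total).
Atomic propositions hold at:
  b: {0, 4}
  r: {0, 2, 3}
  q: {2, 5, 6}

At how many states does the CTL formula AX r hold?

Sat(AX r) = {s : every successor in {0, 2, 3}} = {2, 3, 4}
|Sat(AX r)| = |{2, 3, 4}| = 3.

3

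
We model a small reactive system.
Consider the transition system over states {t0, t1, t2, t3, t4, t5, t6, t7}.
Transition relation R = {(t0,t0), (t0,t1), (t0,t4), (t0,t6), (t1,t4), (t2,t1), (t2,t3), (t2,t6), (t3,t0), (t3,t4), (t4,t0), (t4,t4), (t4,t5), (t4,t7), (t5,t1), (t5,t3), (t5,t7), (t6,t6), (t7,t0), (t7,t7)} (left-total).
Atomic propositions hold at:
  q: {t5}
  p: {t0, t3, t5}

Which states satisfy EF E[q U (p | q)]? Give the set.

Sat(p | q) = {t0, t3, t5}
E[q U (p | q)]: least fixpoint, start Z0 = Sat((p | q)) = {t0, t3, t5}, add states in Sat(q) with some successor in Z. Already a fixed point.
Sat(E[q U (p | q)]) = {t0, t3, t5}
EF E[q U (p | q)]: least fixpoint, start Z0 = {t0, t3, t5}, add states with some successor in Z. Z1 = {t0, t2, t3, t4, t5, t7}; Z2 = {t0, t1, t2, t3, t4, t5, t7}; fixed.
Sat(EF E[q U (p | q)]) = {t0, t1, t2, t3, t4, t5, t7}

{t0, t1, t2, t3, t4, t5, t7}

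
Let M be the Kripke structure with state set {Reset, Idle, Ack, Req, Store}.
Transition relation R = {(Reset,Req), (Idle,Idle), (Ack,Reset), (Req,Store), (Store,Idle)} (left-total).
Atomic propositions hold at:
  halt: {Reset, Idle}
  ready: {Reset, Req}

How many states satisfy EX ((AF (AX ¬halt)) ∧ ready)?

Sat(¬halt) = {Ack, Req, Store}
Sat(AX ¬halt) = {s : every successor in {Ack, Req, Store}} = {Reset, Req}
AF (AX ¬halt): least fixpoint, start Z0 = {Reset, Req}, add states with every successor in Z. Z1 = {Reset, Ack, Req}; fixed.
Sat(AF (AX ¬halt)) = {Reset, Ack, Req}
Sat((AF (AX ¬halt)) ∧ ready) = {Reset, Req}
Sat(EX ((AF (AX ¬halt)) ∧ ready)) = {s : some successor in {Reset, Req}} = {Reset, Ack}
|Sat(EX ((AF (AX ¬halt)) ∧ ready))| = |{Reset, Ack}| = 2.

2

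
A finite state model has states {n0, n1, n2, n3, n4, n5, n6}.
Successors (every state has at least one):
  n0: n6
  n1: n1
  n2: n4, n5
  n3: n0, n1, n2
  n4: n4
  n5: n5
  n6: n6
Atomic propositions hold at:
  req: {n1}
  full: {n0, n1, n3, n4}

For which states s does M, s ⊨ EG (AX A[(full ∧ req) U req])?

{n1}

Sat(full ∧ req) = {n1}
A[(full ∧ req) U req]: least fixpoint, start Z0 = Sat(req) = {n1}, add states in Sat(full ∧ req) with every successor in Z. Already a fixed point.
Sat(A[(full ∧ req) U req]) = {n1}
Sat(AX A[(full ∧ req) U req]) = {s : every successor in {n1}} = {n1}
EG (AX A[(full ∧ req) U req]): greatest fixpoint, start Z0 = {n1}, keep only states in Sat with some successor in Z. Already a fixed point.
Sat(EG (AX A[(full ∧ req) U req])) = {n1}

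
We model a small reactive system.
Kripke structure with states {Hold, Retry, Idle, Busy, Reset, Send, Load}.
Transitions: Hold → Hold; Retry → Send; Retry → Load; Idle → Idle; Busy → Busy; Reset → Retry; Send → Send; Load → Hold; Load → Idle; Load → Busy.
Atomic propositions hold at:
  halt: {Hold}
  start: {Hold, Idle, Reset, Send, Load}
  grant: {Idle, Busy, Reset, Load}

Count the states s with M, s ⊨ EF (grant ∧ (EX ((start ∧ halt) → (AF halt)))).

5

Sat(start ∧ halt) = {Hold}
AF halt: least fixpoint, start Z0 = {Hold}, add states with every successor in Z. Already a fixed point.
Sat(AF halt) = {Hold}
Sat((start ∧ halt) → (AF halt)) = {Hold, Retry, Idle, Busy, Reset, Send, Load}
Sat(EX ((start ∧ halt) → (AF halt))) = {s : some successor in {Hold, Retry, Idle, Busy, Reset, Send, Load}} = {Hold, Retry, Idle, Busy, Reset, Send, Load}
Sat(grant ∧ (EX ((start ∧ halt) → (AF halt)))) = {Idle, Busy, Reset, Load}
EF (grant ∧ (EX ((start ∧ halt) → (AF halt)))): least fixpoint, start Z0 = {Idle, Busy, Reset, Load}, add states with some successor in Z. Z1 = {Retry, Idle, Busy, Reset, Load}; fixed.
Sat(EF (grant ∧ (EX ((start ∧ halt) → (AF halt))))) = {Retry, Idle, Busy, Reset, Load}
|Sat(EF (grant ∧ (EX ((start ∧ halt) → (AF halt)))))| = |{Retry, Idle, Busy, Reset, Load}| = 5.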